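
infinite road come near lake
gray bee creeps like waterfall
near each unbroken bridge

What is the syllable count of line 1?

Line 1: infinite (3), road (1), come (1), near (1), lake (1) → 7

7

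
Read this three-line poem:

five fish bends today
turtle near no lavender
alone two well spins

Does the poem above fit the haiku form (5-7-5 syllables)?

Line 1: "five fish bends today": 1+1+1+2 = 5 ✓
Line 2: "turtle near no lavender": 2+1+1+3 = 7 ✓
Line 3: "alone two well spins": 2+1+1+1 = 5 ✓

Yes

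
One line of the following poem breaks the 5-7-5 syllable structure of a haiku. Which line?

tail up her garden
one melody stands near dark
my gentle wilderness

Line 3

Line 1: tail (1), up (1), her (1), garden (2) → 5 ✓
Line 2: one (1), melody (3), stands (1), near (1), dark (1) → 7 ✓
Line 3: my (1), gentle (2), wilderness (3) → 6 (expected 5)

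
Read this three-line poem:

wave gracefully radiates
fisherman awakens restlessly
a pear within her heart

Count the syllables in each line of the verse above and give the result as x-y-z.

Line 1: wave (1), gracefully (3), radiates (3) → 7
Line 2: fisherman (3), awakens (3), restlessly (3) → 9
Line 3: a (1), pear (1), within (2), her (1), heart (1) → 6

7-9-6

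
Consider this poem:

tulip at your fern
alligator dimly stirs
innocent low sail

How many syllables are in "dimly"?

2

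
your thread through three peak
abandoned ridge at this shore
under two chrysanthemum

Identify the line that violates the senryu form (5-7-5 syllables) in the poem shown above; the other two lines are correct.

Line 1: "your thread through three peak": 1+1+1+1+1 = 5 ✓
Line 2: "abandoned ridge at this shore": 3+1+1+1+1 = 7 ✓
Line 3: "under two chrysanthemum": 2+1+4 = 7 (expected 5)

The third line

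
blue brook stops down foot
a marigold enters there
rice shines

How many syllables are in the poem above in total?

Line 1: blue (1), brook (1), stops (1), down (1), foot (1) → 5
Line 2: a (1), marigold (3), enters (2), there (1) → 7
Line 3: rice (1), shines (1) → 2
Total: 5 + 7 + 2 = 14

14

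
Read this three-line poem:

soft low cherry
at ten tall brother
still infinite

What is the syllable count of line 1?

4

Line 1: soft(1) + low(1) + cherry(2) = 4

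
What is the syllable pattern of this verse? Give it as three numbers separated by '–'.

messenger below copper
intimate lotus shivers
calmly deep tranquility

7–7–7

Line 1: messenger(3) + below(2) + copper(2) = 7
Line 2: intimate(3) + lotus(2) + shivers(2) = 7
Line 3: calmly(2) + deep(1) + tranquility(4) = 7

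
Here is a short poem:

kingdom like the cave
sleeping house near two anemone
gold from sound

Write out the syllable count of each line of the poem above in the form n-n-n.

5-9-3

Line 1: "kingdom like the cave": 2+1+1+1 = 5
Line 2: "sleeping house near two anemone": 2+1+1+1+4 = 9
Line 3: "gold from sound": 1+1+1 = 3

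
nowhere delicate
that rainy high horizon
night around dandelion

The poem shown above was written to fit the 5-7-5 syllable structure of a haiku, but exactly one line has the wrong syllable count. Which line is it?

Line 1: nowhere(2) + delicate(3) = 5 ✓
Line 2: that(1) + rainy(2) + high(1) + horizon(3) = 7 ✓
Line 3: night(1) + around(2) + dandelion(4) = 7 (expected 5)

Line 3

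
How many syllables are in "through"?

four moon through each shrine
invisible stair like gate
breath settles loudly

"through" has 1 syllable.

1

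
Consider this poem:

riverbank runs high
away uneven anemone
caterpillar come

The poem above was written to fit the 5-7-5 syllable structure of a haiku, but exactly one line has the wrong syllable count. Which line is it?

Line 2

Line 1: riverbank (3), runs (1), high (1) → 5 ✓
Line 2: away (2), uneven (3), anemone (4) → 9 (expected 7)
Line 3: caterpillar (4), come (1) → 5 ✓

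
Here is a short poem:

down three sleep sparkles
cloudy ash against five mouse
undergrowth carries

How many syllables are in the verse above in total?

17

Line 1: down(1) + three(1) + sleep(1) + sparkles(2) = 5
Line 2: cloudy(2) + ash(1) + against(2) + five(1) + mouse(1) = 7
Line 3: undergrowth(3) + carries(2) = 5
Total: 5 + 7 + 5 = 17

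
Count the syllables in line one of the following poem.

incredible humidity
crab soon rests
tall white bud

8

Line one: incredible (4), humidity (4) → 8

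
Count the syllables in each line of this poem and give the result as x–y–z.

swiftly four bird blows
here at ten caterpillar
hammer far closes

5–7–5

Line 1: swiftly (2), four (1), bird (1), blows (1) → 5
Line 2: here (1), at (1), ten (1), caterpillar (4) → 7
Line 3: hammer (2), far (1), closes (2) → 5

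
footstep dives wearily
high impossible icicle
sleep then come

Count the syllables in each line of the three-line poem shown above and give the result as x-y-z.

6-8-3

Line 1: footstep (2), dives (1), wearily (3) → 6
Line 2: high (1), impossible (4), icicle (3) → 8
Line 3: sleep (1), then (1), come (1) → 3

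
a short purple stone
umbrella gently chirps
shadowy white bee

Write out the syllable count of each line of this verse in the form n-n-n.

5-6-5

Line 1: a (1), short (1), purple (2), stone (1) → 5
Line 2: umbrella (3), gently (2), chirps (1) → 6
Line 3: shadowy (3), white (1), bee (1) → 5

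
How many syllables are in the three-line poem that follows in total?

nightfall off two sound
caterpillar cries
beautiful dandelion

Line 1: nightfall (2), off (1), two (1), sound (1) → 5
Line 2: caterpillar (4), cries (1) → 5
Line 3: beautiful (3), dandelion (4) → 7
Total: 5 + 5 + 7 = 17

17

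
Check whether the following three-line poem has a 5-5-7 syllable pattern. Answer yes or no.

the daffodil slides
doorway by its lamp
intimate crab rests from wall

Yes

Line 1: "the daffodil slides": 1+3+1 = 5 ✓
Line 2: "doorway by its lamp": 2+1+1+1 = 5 ✓
Line 3: "intimate crab rests from wall": 3+1+1+1+1 = 7 ✓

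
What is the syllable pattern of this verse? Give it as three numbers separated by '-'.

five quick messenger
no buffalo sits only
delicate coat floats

Line 1: five (1), quick (1), messenger (3) → 5
Line 2: no (1), buffalo (3), sits (1), only (2) → 7
Line 3: delicate (3), coat (1), floats (1) → 5

5-7-5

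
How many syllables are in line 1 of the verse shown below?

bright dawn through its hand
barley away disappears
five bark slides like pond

Line 1: bright (1), dawn (1), through (1), its (1), hand (1) → 5

5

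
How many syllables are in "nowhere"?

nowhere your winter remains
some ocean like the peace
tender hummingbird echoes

2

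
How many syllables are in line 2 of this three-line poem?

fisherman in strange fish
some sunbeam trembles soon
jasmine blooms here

Line 2: "some sunbeam trembles soon": 1+2+2+1 = 6

6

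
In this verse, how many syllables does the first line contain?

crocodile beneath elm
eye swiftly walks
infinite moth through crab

6

The first line: crocodile (3), beneath (2), elm (1) → 6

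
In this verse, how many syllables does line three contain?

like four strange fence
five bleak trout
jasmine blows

Line three: jasmine (2), blows (1) → 3

3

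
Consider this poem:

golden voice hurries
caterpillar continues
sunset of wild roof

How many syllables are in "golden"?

2

"golden" has 2 syllables.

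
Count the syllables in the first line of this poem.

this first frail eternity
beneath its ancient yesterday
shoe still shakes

7

The first line: this (1), first (1), frail (1), eternity (4) → 7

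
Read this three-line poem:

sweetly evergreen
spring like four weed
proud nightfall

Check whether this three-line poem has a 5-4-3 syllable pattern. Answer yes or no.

Line 1: sweetly(2) + evergreen(3) = 5 ✓
Line 2: spring(1) + like(1) + four(1) + weed(1) = 4 ✓
Line 3: proud(1) + nightfall(2) = 3 ✓

Yes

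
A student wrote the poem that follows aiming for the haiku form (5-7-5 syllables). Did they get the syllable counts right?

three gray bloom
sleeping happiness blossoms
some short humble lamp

No

Line 1: three (1), gray (1), bloom (1) → 3 (expected 5)
Line 2: sleeping (2), happiness (3), blossoms (2) → 7 ✓
Line 3: some (1), short (1), humble (2), lamp (1) → 5 ✓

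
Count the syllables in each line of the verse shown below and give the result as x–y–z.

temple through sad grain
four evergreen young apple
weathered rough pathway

Line 1: "temple through sad grain": 2+1+1+1 = 5
Line 2: "four evergreen young apple": 1+3+1+2 = 7
Line 3: "weathered rough pathway": 2+1+2 = 5

5–7–5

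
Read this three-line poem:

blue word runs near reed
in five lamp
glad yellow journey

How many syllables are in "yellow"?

"yellow" has 2 syllables.

2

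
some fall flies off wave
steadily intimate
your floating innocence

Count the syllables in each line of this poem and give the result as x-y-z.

5-6-6

Line 1: some (1), fall (1), flies (1), off (1), wave (1) → 5
Line 2: steadily (3), intimate (3) → 6
Line 3: your (1), floating (2), innocence (3) → 6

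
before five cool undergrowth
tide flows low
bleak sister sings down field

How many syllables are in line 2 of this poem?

Line 2: "tide flows low": 1+1+1 = 3

3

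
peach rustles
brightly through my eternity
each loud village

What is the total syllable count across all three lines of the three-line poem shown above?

Line 1: peach(1) + rustles(2) = 3
Line 2: brightly(2) + through(1) + my(1) + eternity(4) = 8
Line 3: each(1) + loud(1) + village(2) = 4
Total: 3 + 8 + 4 = 15

15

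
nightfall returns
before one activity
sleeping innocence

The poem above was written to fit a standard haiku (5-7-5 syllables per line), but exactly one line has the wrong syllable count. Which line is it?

Line 1

Line 1: nightfall (2), returns (2) → 4 (expected 5)
Line 2: before (2), one (1), activity (4) → 7 ✓
Line 3: sleeping (2), innocence (3) → 5 ✓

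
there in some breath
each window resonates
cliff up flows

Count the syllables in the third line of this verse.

3

The third line: "cliff up flows": 1+1+1 = 3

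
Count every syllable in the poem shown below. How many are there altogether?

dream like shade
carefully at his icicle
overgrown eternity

Line 1: "dream like shade": 1+1+1 = 3
Line 2: "carefully at his icicle": 3+1+1+3 = 8
Line 3: "overgrown eternity": 3+4 = 7
Total: 3 + 8 + 7 = 18

18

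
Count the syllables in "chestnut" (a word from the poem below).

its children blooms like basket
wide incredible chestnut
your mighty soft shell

2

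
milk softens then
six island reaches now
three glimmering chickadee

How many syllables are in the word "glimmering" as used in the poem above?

3

"glimmering" has 3 syllables.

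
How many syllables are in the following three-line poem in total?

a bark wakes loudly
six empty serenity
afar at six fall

17

Line 1: a(1) + bark(1) + wakes(1) + loudly(2) = 5
Line 2: six(1) + empty(2) + serenity(4) = 7
Line 3: afar(2) + at(1) + six(1) + fall(1) = 5
Total: 5 + 7 + 5 = 17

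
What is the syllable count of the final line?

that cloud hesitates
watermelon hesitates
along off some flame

The final line: along (2), off (1), some (1), flame (1) → 5

5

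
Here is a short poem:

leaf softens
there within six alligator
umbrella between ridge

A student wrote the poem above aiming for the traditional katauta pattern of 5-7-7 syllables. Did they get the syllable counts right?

Line 1: "leaf softens": 1+2 = 3 (expected 5)
Line 2: "there within six alligator": 1+2+1+4 = 8 (expected 7)
Line 3: "umbrella between ridge": 3+2+1 = 6 (expected 7)

No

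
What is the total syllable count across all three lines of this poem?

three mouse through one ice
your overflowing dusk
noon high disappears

Line 1: three(1) + mouse(1) + through(1) + one(1) + ice(1) = 5
Line 2: your(1) + overflowing(4) + dusk(1) = 6
Line 3: noon(1) + high(1) + disappears(3) = 5
Total: 5 + 6 + 5 = 16

16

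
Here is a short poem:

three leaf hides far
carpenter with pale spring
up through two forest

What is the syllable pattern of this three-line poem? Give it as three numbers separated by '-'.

Line 1: three(1) + leaf(1) + hides(1) + far(1) = 4
Line 2: carpenter(3) + with(1) + pale(1) + spring(1) = 6
Line 3: up(1) + through(1) + two(1) + forest(2) = 5

4-6-5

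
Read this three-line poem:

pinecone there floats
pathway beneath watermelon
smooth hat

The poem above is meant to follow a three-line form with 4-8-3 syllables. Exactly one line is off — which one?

Line 1: "pinecone there floats": 2+1+1 = 4 ✓
Line 2: "pathway beneath watermelon": 2+2+4 = 8 ✓
Line 3: "smooth hat": 1+1 = 2 (expected 3)

Line 3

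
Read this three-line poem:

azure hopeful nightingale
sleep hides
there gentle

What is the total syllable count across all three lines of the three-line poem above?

12

Line 1: azure(2) + hopeful(2) + nightingale(3) = 7
Line 2: sleep(1) + hides(1) = 2
Line 3: there(1) + gentle(2) = 3
Total: 7 + 2 + 3 = 12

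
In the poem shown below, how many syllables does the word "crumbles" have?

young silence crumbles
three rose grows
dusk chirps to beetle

2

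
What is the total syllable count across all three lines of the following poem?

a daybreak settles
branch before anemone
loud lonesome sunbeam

Line 1: "a daybreak settles": 1+2+2 = 5
Line 2: "branch before anemone": 1+2+4 = 7
Line 3: "loud lonesome sunbeam": 1+2+2 = 5
Total: 5 + 7 + 5 = 17

17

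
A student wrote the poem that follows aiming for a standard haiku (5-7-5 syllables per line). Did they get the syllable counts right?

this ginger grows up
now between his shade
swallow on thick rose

Line 1: this(1) + ginger(2) + grows(1) + up(1) = 5 ✓
Line 2: now(1) + between(2) + his(1) + shade(1) = 5 (expected 7)
Line 3: swallow(2) + on(1) + thick(1) + rose(1) = 5 ✓

No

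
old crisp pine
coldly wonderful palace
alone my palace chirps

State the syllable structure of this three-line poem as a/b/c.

Line 1: "old crisp pine": 1+1+1 = 3
Line 2: "coldly wonderful palace": 2+3+2 = 7
Line 3: "alone my palace chirps": 2+1+2+1 = 6

3/7/6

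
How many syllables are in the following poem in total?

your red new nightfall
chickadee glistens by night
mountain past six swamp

17

Line 1: your (1), red (1), new (1), nightfall (2) → 5
Line 2: chickadee (3), glistens (2), by (1), night (1) → 7
Line 3: mountain (2), past (1), six (1), swamp (1) → 5
Total: 5 + 7 + 5 = 17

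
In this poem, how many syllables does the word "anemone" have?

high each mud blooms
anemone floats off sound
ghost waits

"anemone" has 4 syllables.

4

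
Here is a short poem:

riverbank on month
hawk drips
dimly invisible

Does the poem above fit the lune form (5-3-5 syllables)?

No

Line 1: riverbank(3) + on(1) + month(1) = 5 ✓
Line 2: hawk(1) + drips(1) = 2 (expected 3)
Line 3: dimly(2) + invisible(4) = 6 (expected 5)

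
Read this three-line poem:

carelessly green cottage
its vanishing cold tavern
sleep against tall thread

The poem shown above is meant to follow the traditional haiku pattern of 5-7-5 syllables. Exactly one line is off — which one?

Line 1: carelessly(3) + green(1) + cottage(2) = 6 (expected 5)
Line 2: its(1) + vanishing(3) + cold(1) + tavern(2) = 7 ✓
Line 3: sleep(1) + against(2) + tall(1) + thread(1) = 5 ✓

The first line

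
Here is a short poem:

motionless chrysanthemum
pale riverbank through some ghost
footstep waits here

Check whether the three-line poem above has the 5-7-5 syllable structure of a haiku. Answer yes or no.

Line 1: "motionless chrysanthemum": 3+4 = 7 (expected 5)
Line 2: "pale riverbank through some ghost": 1+3+1+1+1 = 7 ✓
Line 3: "footstep waits here": 2+1+1 = 4 (expected 5)

No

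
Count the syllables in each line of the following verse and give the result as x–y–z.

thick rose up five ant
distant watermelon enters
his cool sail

Line 1: "thick rose up five ant": 1+1+1+1+1 = 5
Line 2: "distant watermelon enters": 2+4+2 = 8
Line 3: "his cool sail": 1+1+1 = 3

5–8–3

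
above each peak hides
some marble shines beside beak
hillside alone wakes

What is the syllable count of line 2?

7

Line 2: "some marble shines beside beak": 1+2+1+2+1 = 7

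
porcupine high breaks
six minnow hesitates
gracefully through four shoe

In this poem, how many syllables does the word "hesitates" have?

3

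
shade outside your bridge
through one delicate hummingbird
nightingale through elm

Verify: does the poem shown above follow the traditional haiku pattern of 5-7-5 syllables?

Line 1: shade(1) + outside(2) + your(1) + bridge(1) = 5 ✓
Line 2: through(1) + one(1) + delicate(3) + hummingbird(3) = 8 (expected 7)
Line 3: nightingale(3) + through(1) + elm(1) = 5 ✓

No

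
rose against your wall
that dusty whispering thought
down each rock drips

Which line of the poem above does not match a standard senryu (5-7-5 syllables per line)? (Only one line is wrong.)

Line 3

Line 1: rose(1) + against(2) + your(1) + wall(1) = 5 ✓
Line 2: that(1) + dusty(2) + whispering(3) + thought(1) = 7 ✓
Line 3: down(1) + each(1) + rock(1) + drips(1) = 4 (expected 5)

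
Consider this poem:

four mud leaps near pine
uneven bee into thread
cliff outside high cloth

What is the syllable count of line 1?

Line 1: four (1), mud (1), leaps (1), near (1), pine (1) → 5

5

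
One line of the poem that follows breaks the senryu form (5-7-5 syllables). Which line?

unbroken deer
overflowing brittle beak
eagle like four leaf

The first line

Line 1: "unbroken deer": 3+1 = 4 (expected 5)
Line 2: "overflowing brittle beak": 4+2+1 = 7 ✓
Line 3: "eagle like four leaf": 2+1+1+1 = 5 ✓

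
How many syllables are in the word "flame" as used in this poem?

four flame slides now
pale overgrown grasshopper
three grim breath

1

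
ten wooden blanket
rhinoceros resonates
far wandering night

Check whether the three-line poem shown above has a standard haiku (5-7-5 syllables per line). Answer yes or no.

Yes

Line 1: "ten wooden blanket": 1+2+2 = 5 ✓
Line 2: "rhinoceros resonates": 4+3 = 7 ✓
Line 3: "far wandering night": 1+3+1 = 5 ✓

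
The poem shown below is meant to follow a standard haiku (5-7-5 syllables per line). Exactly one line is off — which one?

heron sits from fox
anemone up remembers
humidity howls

Line 1: heron (2), sits (1), from (1), fox (1) → 5 ✓
Line 2: anemone (4), up (1), remembers (3) → 8 (expected 7)
Line 3: humidity (4), howls (1) → 5 ✓

Line 2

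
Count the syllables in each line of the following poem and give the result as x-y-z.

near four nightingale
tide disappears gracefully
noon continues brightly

Line 1: near (1), four (1), nightingale (3) → 5
Line 2: tide (1), disappears (3), gracefully (3) → 7
Line 3: noon (1), continues (3), brightly (2) → 6

5-7-6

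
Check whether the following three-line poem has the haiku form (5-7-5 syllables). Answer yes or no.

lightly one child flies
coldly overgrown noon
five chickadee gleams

No

Line 1: "lightly one child flies": 2+1+1+1 = 5 ✓
Line 2: "coldly overgrown noon": 2+3+1 = 6 (expected 7)
Line 3: "five chickadee gleams": 1+3+1 = 5 ✓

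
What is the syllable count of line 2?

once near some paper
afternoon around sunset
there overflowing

7

Line 2: "afternoon around sunset": 3+2+2 = 7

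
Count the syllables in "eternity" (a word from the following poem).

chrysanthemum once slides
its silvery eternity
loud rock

4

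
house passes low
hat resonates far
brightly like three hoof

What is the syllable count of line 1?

Line 1: house(1) + passes(2) + low(1) = 4

4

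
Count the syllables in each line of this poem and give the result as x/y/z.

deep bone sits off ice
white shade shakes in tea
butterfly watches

5/5/5

Line 1: deep (1), bone (1), sits (1), off (1), ice (1) → 5
Line 2: white (1), shade (1), shakes (1), in (1), tea (1) → 5
Line 3: butterfly (3), watches (2) → 5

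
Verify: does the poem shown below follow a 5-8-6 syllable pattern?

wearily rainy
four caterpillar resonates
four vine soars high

Line 1: wearily(3) + rainy(2) = 5 ✓
Line 2: four(1) + caterpillar(4) + resonates(3) = 8 ✓
Line 3: four(1) + vine(1) + soars(1) + high(1) = 4 (expected 6)

No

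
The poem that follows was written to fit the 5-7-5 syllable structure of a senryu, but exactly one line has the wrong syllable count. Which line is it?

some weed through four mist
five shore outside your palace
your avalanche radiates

Line 3

Line 1: some (1), weed (1), through (1), four (1), mist (1) → 5 ✓
Line 2: five (1), shore (1), outside (2), your (1), palace (2) → 7 ✓
Line 3: your (1), avalanche (3), radiates (3) → 7 (expected 5)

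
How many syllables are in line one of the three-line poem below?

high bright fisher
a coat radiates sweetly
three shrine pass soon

4

Line one: "high bright fisher": 1+1+2 = 4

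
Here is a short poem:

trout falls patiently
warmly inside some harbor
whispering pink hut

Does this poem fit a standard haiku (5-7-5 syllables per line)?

Line 1: trout(1) + falls(1) + patiently(3) = 5 ✓
Line 2: warmly(2) + inside(2) + some(1) + harbor(2) = 7 ✓
Line 3: whispering(3) + pink(1) + hut(1) = 5 ✓

Yes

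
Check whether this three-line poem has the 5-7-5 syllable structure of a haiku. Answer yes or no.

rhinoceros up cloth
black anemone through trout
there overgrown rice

No

Line 1: rhinoceros (4), up (1), cloth (1) → 6 (expected 5)
Line 2: black (1), anemone (4), through (1), trout (1) → 7 ✓
Line 3: there (1), overgrown (3), rice (1) → 5 ✓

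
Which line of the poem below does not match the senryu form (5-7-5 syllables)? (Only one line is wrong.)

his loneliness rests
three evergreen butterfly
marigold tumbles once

Line 3

Line 1: his(1) + loneliness(3) + rests(1) = 5 ✓
Line 2: three(1) + evergreen(3) + butterfly(3) = 7 ✓
Line 3: marigold(3) + tumbles(2) + once(1) = 6 (expected 5)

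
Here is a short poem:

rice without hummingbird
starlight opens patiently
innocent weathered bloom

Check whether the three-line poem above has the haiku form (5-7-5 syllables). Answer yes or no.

Line 1: "rice without hummingbird": 1+2+3 = 6 (expected 5)
Line 2: "starlight opens patiently": 2+2+3 = 7 ✓
Line 3: "innocent weathered bloom": 3+2+1 = 6 (expected 5)

No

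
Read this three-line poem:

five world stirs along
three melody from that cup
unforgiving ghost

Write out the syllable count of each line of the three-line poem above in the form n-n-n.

Line 1: five(1) + world(1) + stirs(1) + along(2) = 5
Line 2: three(1) + melody(3) + from(1) + that(1) + cup(1) = 7
Line 3: unforgiving(4) + ghost(1) = 5

5-7-5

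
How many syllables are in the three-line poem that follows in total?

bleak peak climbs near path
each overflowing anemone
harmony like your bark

20

Line 1: "bleak peak climbs near path": 1+1+1+1+1 = 5
Line 2: "each overflowing anemone": 1+4+4 = 9
Line 3: "harmony like your bark": 3+1+1+1 = 6
Total: 5 + 9 + 6 = 20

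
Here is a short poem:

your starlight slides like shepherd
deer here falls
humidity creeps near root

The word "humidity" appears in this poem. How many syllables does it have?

4

"humidity" has 4 syllables.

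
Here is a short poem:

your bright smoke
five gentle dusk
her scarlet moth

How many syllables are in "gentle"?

2

"gentle" has 2 syllables.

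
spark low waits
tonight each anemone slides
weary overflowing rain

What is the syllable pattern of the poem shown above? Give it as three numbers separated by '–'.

3–8–7

Line 1: spark(1) + low(1) + waits(1) = 3
Line 2: tonight(2) + each(1) + anemone(4) + slides(1) = 8
Line 3: weary(2) + overflowing(4) + rain(1) = 7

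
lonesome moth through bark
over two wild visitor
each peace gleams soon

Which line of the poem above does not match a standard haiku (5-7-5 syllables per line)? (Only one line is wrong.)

The third line

Line 1: "lonesome moth through bark": 2+1+1+1 = 5 ✓
Line 2: "over two wild visitor": 2+1+1+3 = 7 ✓
Line 3: "each peace gleams soon": 1+1+1+1 = 4 (expected 5)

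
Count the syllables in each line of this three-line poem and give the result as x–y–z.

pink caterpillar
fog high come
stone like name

Line 1: pink(1) + caterpillar(4) = 5
Line 2: fog(1) + high(1) + come(1) = 3
Line 3: stone(1) + like(1) + name(1) = 3

5–3–3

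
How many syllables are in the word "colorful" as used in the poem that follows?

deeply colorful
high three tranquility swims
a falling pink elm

3

"colorful" has 3 syllables.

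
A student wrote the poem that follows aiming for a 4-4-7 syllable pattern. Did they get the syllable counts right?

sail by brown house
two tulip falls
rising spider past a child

Line 1: "sail by brown house": 1+1+1+1 = 4 ✓
Line 2: "two tulip falls": 1+2+1 = 4 ✓
Line 3: "rising spider past a child": 2+2+1+1+1 = 7 ✓

Yes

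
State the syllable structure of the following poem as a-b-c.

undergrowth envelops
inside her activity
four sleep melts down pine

Line 1: undergrowth(3) + envelops(3) = 6
Line 2: inside(2) + her(1) + activity(4) = 7
Line 3: four(1) + sleep(1) + melts(1) + down(1) + pine(1) = 5

6-7-5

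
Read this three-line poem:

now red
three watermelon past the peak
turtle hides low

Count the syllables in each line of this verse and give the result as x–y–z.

2–8–4

Line 1: now(1) + red(1) = 2
Line 2: three(1) + watermelon(4) + past(1) + the(1) + peak(1) = 8
Line 3: turtle(2) + hides(1) + low(1) = 4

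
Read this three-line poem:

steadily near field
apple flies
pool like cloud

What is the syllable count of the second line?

The second line: apple (2), flies (1) → 3

3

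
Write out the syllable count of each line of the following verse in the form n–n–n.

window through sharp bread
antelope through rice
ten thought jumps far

Line 1: window (2), through (1), sharp (1), bread (1) → 5
Line 2: antelope (3), through (1), rice (1) → 5
Line 3: ten (1), thought (1), jumps (1), far (1) → 4

5–5–4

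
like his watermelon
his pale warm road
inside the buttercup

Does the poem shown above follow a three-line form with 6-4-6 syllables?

Yes

Line 1: "like his watermelon": 1+1+4 = 6 ✓
Line 2: "his pale warm road": 1+1+1+1 = 4 ✓
Line 3: "inside the buttercup": 2+1+3 = 6 ✓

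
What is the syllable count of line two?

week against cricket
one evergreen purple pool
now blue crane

Line two: one(1) + evergreen(3) + purple(2) + pool(1) = 7

7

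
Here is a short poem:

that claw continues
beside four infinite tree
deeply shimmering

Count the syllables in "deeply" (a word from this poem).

2

"deeply" has 2 syllables.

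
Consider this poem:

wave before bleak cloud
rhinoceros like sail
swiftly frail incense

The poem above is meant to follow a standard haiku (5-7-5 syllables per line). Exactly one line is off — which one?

The second line

Line 1: "wave before bleak cloud": 1+2+1+1 = 5 ✓
Line 2: "rhinoceros like sail": 4+1+1 = 6 (expected 7)
Line 3: "swiftly frail incense": 2+1+2 = 5 ✓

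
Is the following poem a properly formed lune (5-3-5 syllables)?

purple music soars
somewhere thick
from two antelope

Yes

Line 1: purple(2) + music(2) + soars(1) = 5 ✓
Line 2: somewhere(2) + thick(1) = 3 ✓
Line 3: from(1) + two(1) + antelope(3) = 5 ✓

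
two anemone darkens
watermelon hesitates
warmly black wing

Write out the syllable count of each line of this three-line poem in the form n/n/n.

Line 1: "two anemone darkens": 1+4+2 = 7
Line 2: "watermelon hesitates": 4+3 = 7
Line 3: "warmly black wing": 2+1+1 = 4

7/7/4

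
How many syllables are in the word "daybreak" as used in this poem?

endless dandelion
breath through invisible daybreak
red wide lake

2

"daybreak" has 2 syllables.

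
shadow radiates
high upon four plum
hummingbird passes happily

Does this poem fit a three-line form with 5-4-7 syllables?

Line 1: shadow (2), radiates (3) → 5 ✓
Line 2: high (1), upon (2), four (1), plum (1) → 5 (expected 4)
Line 3: hummingbird (3), passes (2), happily (3) → 8 (expected 7)

No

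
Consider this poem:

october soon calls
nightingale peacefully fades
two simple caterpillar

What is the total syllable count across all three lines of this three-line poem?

Line 1: october (3), soon (1), calls (1) → 5
Line 2: nightingale (3), peacefully (3), fades (1) → 7
Line 3: two (1), simple (2), caterpillar (4) → 7
Total: 5 + 7 + 7 = 19

19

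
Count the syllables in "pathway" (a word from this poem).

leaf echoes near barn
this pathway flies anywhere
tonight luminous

2

"pathway" has 2 syllables.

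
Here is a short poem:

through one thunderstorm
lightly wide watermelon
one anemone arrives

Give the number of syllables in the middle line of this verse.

The middle line: "lightly wide watermelon": 2+1+4 = 7

7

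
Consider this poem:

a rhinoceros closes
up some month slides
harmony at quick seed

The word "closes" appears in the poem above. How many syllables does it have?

2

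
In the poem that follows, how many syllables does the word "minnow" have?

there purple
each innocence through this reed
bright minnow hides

2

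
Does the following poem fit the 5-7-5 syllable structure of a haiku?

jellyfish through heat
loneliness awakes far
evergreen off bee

Line 1: jellyfish (3), through (1), heat (1) → 5 ✓
Line 2: loneliness (3), awakes (2), far (1) → 6 (expected 7)
Line 3: evergreen (3), off (1), bee (1) → 5 ✓

No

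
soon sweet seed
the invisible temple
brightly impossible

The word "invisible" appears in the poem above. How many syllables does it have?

4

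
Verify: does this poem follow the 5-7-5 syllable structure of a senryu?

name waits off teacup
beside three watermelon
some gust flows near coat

Line 1: "name waits off teacup": 1+1+1+2 = 5 ✓
Line 2: "beside three watermelon": 2+1+4 = 7 ✓
Line 3: "some gust flows near coat": 1+1+1+1+1 = 5 ✓

Yes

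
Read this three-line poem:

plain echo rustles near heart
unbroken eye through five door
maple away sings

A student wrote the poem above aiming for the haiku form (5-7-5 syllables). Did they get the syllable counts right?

Line 1: plain(1) + echo(2) + rustles(2) + near(1) + heart(1) = 7 (expected 5)
Line 2: unbroken(3) + eye(1) + through(1) + five(1) + door(1) = 7 ✓
Line 3: maple(2) + away(2) + sings(1) = 5 ✓

No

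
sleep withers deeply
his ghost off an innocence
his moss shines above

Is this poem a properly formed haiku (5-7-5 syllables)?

Line 1: sleep (1), withers (2), deeply (2) → 5 ✓
Line 2: his (1), ghost (1), off (1), an (1), innocence (3) → 7 ✓
Line 3: his (1), moss (1), shines (1), above (2) → 5 ✓

Yes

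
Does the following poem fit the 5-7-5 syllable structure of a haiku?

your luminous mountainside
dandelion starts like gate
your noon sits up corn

Line 1: your(1) + luminous(3) + mountainside(3) = 7 (expected 5)
Line 2: dandelion(4) + starts(1) + like(1) + gate(1) = 7 ✓
Line 3: your(1) + noon(1) + sits(1) + up(1) + corn(1) = 5 ✓

No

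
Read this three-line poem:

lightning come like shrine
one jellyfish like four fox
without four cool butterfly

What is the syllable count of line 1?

Line 1: lightning(2) + come(1) + like(1) + shrine(1) = 5

5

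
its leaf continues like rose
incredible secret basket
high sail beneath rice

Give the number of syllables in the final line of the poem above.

The final line: high (1), sail (1), beneath (2), rice (1) → 5

5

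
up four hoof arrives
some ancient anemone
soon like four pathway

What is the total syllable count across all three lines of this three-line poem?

17

Line 1: up (1), four (1), hoof (1), arrives (2) → 5
Line 2: some (1), ancient (2), anemone (4) → 7
Line 3: soon (1), like (1), four (1), pathway (2) → 5
Total: 5 + 7 + 5 = 17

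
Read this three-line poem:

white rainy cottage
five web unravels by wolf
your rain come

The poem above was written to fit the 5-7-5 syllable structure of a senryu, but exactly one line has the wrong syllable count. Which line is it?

Line 1: white(1) + rainy(2) + cottage(2) = 5 ✓
Line 2: five(1) + web(1) + unravels(3) + by(1) + wolf(1) = 7 ✓
Line 3: your(1) + rain(1) + come(1) = 3 (expected 5)

Line 3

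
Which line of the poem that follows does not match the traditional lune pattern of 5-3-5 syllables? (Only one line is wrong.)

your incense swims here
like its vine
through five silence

Line 1: your (1), incense (2), swims (1), here (1) → 5 ✓
Line 2: like (1), its (1), vine (1) → 3 ✓
Line 3: through (1), five (1), silence (2) → 4 (expected 5)

Line 3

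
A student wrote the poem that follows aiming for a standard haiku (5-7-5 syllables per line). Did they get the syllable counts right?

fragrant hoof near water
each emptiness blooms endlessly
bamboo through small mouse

No

Line 1: fragrant (2), hoof (1), near (1), water (2) → 6 (expected 5)
Line 2: each (1), emptiness (3), blooms (1), endlessly (3) → 8 (expected 7)
Line 3: bamboo (2), through (1), small (1), mouse (1) → 5 ✓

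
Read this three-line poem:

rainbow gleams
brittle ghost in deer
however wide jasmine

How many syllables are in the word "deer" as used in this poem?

1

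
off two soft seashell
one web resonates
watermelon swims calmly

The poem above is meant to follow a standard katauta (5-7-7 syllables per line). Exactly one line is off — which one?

The second line

Line 1: "off two soft seashell": 1+1+1+2 = 5 ✓
Line 2: "one web resonates": 1+1+3 = 5 (expected 7)
Line 3: "watermelon swims calmly": 4+1+2 = 7 ✓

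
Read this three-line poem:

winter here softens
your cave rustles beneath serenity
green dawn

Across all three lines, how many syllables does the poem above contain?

Line 1: winter (2), here (1), softens (2) → 5
Line 2: your (1), cave (1), rustles (2), beneath (2), serenity (4) → 10
Line 3: green (1), dawn (1) → 2
Total: 5 + 10 + 2 = 17

17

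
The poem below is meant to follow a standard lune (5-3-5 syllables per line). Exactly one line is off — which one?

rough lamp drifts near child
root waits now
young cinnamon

Line 1: rough (1), lamp (1), drifts (1), near (1), child (1) → 5 ✓
Line 2: root (1), waits (1), now (1) → 3 ✓
Line 3: young (1), cinnamon (3) → 4 (expected 5)

Line 3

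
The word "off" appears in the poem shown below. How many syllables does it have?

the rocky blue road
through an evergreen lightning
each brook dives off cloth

1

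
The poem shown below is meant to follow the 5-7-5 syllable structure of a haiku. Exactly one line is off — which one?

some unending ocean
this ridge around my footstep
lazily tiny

Line 1

Line 1: some(1) + unending(3) + ocean(2) = 6 (expected 5)
Line 2: this(1) + ridge(1) + around(2) + my(1) + footstep(2) = 7 ✓
Line 3: lazily(3) + tiny(2) = 5 ✓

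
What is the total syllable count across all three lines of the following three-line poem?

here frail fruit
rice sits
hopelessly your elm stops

Line 1: "here frail fruit": 1+1+1 = 3
Line 2: "rice sits": 1+1 = 2
Line 3: "hopelessly your elm stops": 3+1+1+1 = 6
Total: 3 + 2 + 6 = 11

11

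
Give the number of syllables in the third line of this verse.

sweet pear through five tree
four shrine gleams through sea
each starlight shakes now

The third line: each(1) + starlight(2) + shakes(1) + now(1) = 5

5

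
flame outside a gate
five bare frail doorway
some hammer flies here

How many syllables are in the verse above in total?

Line 1: flame(1) + outside(2) + a(1) + gate(1) = 5
Line 2: five(1) + bare(1) + frail(1) + doorway(2) = 5
Line 3: some(1) + hammer(2) + flies(1) + here(1) = 5
Total: 5 + 5 + 5 = 15

15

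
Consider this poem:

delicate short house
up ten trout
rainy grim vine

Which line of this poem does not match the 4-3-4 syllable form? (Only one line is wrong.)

The first line

Line 1: "delicate short house": 3+1+1 = 5 (expected 4)
Line 2: "up ten trout": 1+1+1 = 3 ✓
Line 3: "rainy grim vine": 2+1+1 = 4 ✓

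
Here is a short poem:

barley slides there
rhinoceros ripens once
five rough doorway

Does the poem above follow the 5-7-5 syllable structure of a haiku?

No

Line 1: barley(2) + slides(1) + there(1) = 4 (expected 5)
Line 2: rhinoceros(4) + ripens(2) + once(1) = 7 ✓
Line 3: five(1) + rough(1) + doorway(2) = 4 (expected 5)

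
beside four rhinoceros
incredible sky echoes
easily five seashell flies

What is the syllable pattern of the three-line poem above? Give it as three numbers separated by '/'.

7/7/7

Line 1: beside(2) + four(1) + rhinoceros(4) = 7
Line 2: incredible(4) + sky(1) + echoes(2) = 7
Line 3: easily(3) + five(1) + seashell(2) + flies(1) = 7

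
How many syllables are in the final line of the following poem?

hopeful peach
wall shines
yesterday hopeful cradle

The final line: yesterday (3), hopeful (2), cradle (2) → 7

7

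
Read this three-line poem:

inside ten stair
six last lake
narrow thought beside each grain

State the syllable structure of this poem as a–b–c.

4–3–7

Line 1: "inside ten stair": 2+1+1 = 4
Line 2: "six last lake": 1+1+1 = 3
Line 3: "narrow thought beside each grain": 2+1+2+1+1 = 7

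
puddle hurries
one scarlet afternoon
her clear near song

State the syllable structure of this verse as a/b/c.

Line 1: puddle (2), hurries (2) → 4
Line 2: one (1), scarlet (2), afternoon (3) → 6
Line 3: her (1), clear (1), near (1), song (1) → 4

4/6/4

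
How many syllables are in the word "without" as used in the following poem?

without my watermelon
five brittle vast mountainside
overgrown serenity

2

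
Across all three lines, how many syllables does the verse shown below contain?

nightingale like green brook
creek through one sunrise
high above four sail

Line 1: nightingale (3), like (1), green (1), brook (1) → 6
Line 2: creek (1), through (1), one (1), sunrise (2) → 5
Line 3: high (1), above (2), four (1), sail (1) → 5
Total: 6 + 5 + 5 = 16

16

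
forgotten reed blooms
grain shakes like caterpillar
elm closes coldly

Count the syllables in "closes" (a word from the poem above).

2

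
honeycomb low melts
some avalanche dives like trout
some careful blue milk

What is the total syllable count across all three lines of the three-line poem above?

17

Line 1: honeycomb(3) + low(1) + melts(1) = 5
Line 2: some(1) + avalanche(3) + dives(1) + like(1) + trout(1) = 7
Line 3: some(1) + careful(2) + blue(1) + milk(1) = 5
Total: 5 + 7 + 5 = 17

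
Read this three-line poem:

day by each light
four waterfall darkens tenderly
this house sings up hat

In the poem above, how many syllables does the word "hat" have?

"hat" has 1 syllable.

1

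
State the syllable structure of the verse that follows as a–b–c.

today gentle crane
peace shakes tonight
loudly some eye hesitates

5–4–7

Line 1: "today gentle crane": 2+2+1 = 5
Line 2: "peace shakes tonight": 1+1+2 = 4
Line 3: "loudly some eye hesitates": 2+1+1+3 = 7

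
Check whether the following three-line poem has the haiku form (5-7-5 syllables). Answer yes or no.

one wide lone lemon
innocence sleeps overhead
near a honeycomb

Line 1: "one wide lone lemon": 1+1+1+2 = 5 ✓
Line 2: "innocence sleeps overhead": 3+1+3 = 7 ✓
Line 3: "near a honeycomb": 1+1+3 = 5 ✓

Yes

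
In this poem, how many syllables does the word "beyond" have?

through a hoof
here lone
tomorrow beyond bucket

2

"beyond" has 2 syllables.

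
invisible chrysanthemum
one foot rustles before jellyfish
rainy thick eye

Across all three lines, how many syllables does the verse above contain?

21

Line 1: "invisible chrysanthemum": 4+4 = 8
Line 2: "one foot rustles before jellyfish": 1+1+2+2+3 = 9
Line 3: "rainy thick eye": 2+1+1 = 4
Total: 8 + 9 + 4 = 21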